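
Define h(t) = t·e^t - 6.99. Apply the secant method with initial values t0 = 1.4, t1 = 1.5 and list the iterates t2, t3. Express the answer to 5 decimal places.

1.52559, 1.52345

h(1.4) = -1.3127200, h(1.5) = -0.2674664
t2 = 1.5000000 − (-0.2674664)·(1.5000000 − 1.4000000) / (-0.2674664 − (-1.3127200)) = 1.5000000 − (-0.0267466)/(1.0452537) = 1.5255887
h(1.5255887) = 0.0244268
t3 = 1.5255887 − 0.0244268·(1.5255887 − 1.5000000) / (0.0244268 − (-0.2674664)) = 1.5255887 − (0.0006250)/(0.2918932) = 1.5234473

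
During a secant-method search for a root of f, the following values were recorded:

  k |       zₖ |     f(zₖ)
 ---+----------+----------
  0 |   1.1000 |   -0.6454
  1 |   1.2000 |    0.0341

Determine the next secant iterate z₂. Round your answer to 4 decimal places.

1.1950

z₂ = 1.2000 − 0.0341·(1.2000 − 1.1000) / (0.0341 − (-0.6454))
   = 1.2000 − (0.003410)/(0.679500) = 1.194982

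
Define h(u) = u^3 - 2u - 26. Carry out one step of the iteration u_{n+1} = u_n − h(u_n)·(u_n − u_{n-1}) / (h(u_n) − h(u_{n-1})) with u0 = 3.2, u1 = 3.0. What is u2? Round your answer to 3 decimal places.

h(3.2) = 0.36800, h(3.0) = -5.00000
u2 = 3.00000 − (-5.00000)·(3.00000 − 3.20000) / (-5.00000 − 0.36800) = 3.00000 − (1.00000)/(-5.36800) = 3.18629

3.186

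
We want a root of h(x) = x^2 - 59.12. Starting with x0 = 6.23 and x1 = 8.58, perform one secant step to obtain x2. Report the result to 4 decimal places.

h(6.23) = -20.307100, h(8.58) = 14.496400
x2 = 8.580000 − 14.496400·(8.580000 − 6.230000) / (14.496400 − (-20.307100)) = 8.580000 − (34.066540)/(34.803500) = 7.601175

7.6012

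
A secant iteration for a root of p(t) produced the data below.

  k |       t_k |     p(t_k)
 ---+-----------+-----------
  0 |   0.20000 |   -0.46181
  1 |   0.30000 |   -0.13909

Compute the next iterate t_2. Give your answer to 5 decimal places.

0.34310

t_2 = 0.30000 − (-0.13909)·(0.30000 − 0.20000) / (-0.13909 − (-0.46181))
   = 0.30000 − (-0.0139090)/(0.3227200) = 0.3430993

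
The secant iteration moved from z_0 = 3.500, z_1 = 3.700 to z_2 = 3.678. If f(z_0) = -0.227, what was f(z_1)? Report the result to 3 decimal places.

The secant line through (3.500, -0.227) and (3.700, f(z_1)) crosses zero at z_2 = 3.678.
So (3.500, -0.227), (3.700, f(z_1)), (3.678, 0) are collinear:
f(z_1) = -0.227 · (3.700 − 3.678) / (3.500 − 3.678) = -0.227 · (0.02200)/(-0.17800) = 0.02806

0.028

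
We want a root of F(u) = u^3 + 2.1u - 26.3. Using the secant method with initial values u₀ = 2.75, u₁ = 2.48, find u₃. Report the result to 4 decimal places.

F(2.75) = 0.271875, F(2.48) = -5.839008
u₂ = 2.480000 − (-5.839008)·(2.480000 − 2.750000) / (-5.839008 − 0.271875) = 2.480000 − (1.576532)/(-6.110883) = 2.737988
F(2.737988) = -0.024693
u₃ = 2.737988 − (-0.024693)·(2.737988 − 2.480000) / (-0.024693 − (-5.839008)) = 2.737988 − (-0.006371)/(5.814315) = 2.739083

2.7391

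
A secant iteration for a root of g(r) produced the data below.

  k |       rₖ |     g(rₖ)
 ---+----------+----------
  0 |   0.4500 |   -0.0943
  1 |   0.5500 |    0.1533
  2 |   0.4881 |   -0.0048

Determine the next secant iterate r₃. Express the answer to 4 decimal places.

r₃ = 0.4881 − (-0.0048)·(0.4881 − 0.5500) / (-0.0048 − 0.1533)
   = 0.4881 − (0.000297)/(-0.158100) = 0.489979

0.4900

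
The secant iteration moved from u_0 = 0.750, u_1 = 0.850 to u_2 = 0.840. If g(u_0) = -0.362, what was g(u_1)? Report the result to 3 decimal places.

The secant line through (0.750, -0.362) and (0.850, g(u_1)) crosses zero at u_2 = 0.840.
So (0.750, -0.362), (0.850, g(u_1)), (0.840, 0) are collinear:
g(u_1) = -0.362 · (0.850 − 0.840) / (0.750 − 0.840) = -0.362 · (0.01000)/(-0.09000) = 0.04022

0.040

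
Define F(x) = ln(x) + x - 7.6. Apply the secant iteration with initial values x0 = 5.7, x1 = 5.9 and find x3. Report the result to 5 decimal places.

5.83596

F(5.7) = -0.1595338, F(5.9) = 0.0749524
x2 = 5.9000000 − 0.0749524·(5.9000000 − 5.7000000) / (0.0749524 − (-0.1595338)) = 5.9000000 − (0.0149905)/(0.2344862) = 5.8360710
F(5.8360710) = 0.0001288
x3 = 5.8360710 − 0.0001288·(5.8360710 − 5.9000000) / (0.0001288 − 0.0749524) = 5.8360710 − (-0.0000082)/(-0.0748236) = 5.8359610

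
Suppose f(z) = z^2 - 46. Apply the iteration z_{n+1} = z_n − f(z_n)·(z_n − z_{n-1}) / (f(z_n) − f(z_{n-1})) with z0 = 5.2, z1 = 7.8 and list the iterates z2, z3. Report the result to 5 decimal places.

f(5.2) = -18.9600000, f(7.8) = 14.8400000
z2 = 7.8000000 − 14.8400000·(7.8000000 − 5.2000000) / (14.8400000 − (-18.9600000)) = 7.8000000 − (38.5840000)/(33.8000000) = 6.6584615
f(6.6584615) = -1.6648899
z3 = 6.6584615 − (-1.6648899)·(6.6584615 − 7.8000000) / (-1.6648899 − 14.8400000) = 6.6584615 − (1.9005359)/(-16.5048899) = 6.7736114

6.65846, 6.77361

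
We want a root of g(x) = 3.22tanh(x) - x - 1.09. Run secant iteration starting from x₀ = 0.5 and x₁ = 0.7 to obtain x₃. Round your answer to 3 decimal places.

0.569

g(0.5) = -0.10198, g(0.7) = 0.15606
x₂ = 0.70000 − 0.15606·(0.70000 − 0.50000) / (0.15606 − (-0.10198)) = 0.70000 − (0.03121)/(0.25805) = 0.57904
g(0.57904) = 0.01170
x₃ = 0.57904 − 0.01170·(0.57904 − 0.70000) / (0.01170 − 0.15606) = 0.57904 − (-0.00141)/(-0.14437) = 0.56924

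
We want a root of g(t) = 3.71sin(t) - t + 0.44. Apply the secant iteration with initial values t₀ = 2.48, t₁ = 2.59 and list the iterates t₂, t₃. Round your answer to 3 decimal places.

g(2.48) = 0.23933, g(2.59) = -0.20580
t₂ = 2.59000 − (-0.20580)·(2.59000 − 2.48000) / (-0.20580 − 0.23933) = 2.59000 − (-0.02264)/(-0.44512) = 2.53914
g(2.53914) = 0.00317
t₃ = 2.53914 − 0.00317·(2.53914 − 2.59000) / (0.00317 − (-0.20580)) = 2.53914 − (-0.00016)/(0.20897) = 2.53992

2.539, 2.540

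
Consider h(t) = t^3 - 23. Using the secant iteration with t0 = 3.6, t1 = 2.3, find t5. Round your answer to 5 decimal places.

2.84385

h(3.6) = 23.6560000, h(2.3) = -10.8330000
t2 = 2.3000000 − (-10.8330000)·(2.3000000 − 3.6000000) / (-10.8330000 − 23.6560000) = 2.3000000 − (14.0829000)/(-34.4890000) = 2.7083302
h(2.7083302) = -3.1342560
t3 = 2.7083302 − (-3.1342560)·(2.7083302 − 2.3000000) / (-3.1342560 − (-10.8330000)) = 2.7083302 − (-1.2798114)/(7.6987440) = 2.8745666
h(2.8745666) = 0.7529260
t4 = 2.8745666 − 0.7529260·(2.8745666 − 2.7083302) / (0.7529260 − (-3.1342560)) = 2.8745666 − (0.1251637)/(3.8871820) = 2.8423675
h(2.8423675) = -0.0363624
t5 = 2.8423675 − (-0.0363624)·(2.8423675 − 2.8745666) / (-0.0363624 − 0.7529260) = 2.8423675 − (0.0011708)/(-0.7892884) = 2.8438509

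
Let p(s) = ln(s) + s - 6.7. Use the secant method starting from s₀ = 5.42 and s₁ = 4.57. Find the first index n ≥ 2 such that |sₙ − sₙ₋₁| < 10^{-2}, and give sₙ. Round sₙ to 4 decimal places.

n = 3, sₙ = 5.0756

p(5.42) = 0.410096, p(4.57) = -0.610487
s₂ = 4.570000 − (-0.610487)·(-0.850000)/(-1.020583) = 5.078449;  |Δ| = 0.508449
p(5.078449) = 0.003454
s₃ = 5.078449 − 0.003454·(0.508449)/(0.613941) = 5.075588;  |Δ| = 0.002861
|s₃ − s₂| = 0.002861 < 10^{-2}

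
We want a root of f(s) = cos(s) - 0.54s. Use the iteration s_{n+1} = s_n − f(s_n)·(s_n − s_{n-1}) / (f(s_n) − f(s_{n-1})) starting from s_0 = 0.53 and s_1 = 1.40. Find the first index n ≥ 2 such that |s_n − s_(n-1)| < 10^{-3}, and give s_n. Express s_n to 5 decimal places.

n = 5, s_n = 1.00022

f(0.53) = 0.5766071, f(1.40) = -0.5860329
s_2 = 1.4000000 − (-0.5860329)·(0.8700000)/(-1.1626399) = 0.9614734;  |Δ| = 0.4385266
f(0.9614734) = 0.0531168
s_3 = 0.9614734 − 0.0531168·(-0.4385266)/(0.6391496) = 0.9979173;  |Δ| = 0.0364439
f(0.9979173) = 0.0031783
s_4 = 0.9979173 − 0.0031783·(0.0364439)/(-0.0499385) = 1.0002368;  |Δ| = 0.0023195
f(1.0002368) = -0.0000248
s_5 = 1.0002368 − (-0.0000248)·(0.0023195)/(-0.0032031) = 1.0002188;  |Δ| = 0.0000180
|s_5 − s_4| = 0.0000180 < 10^{-3}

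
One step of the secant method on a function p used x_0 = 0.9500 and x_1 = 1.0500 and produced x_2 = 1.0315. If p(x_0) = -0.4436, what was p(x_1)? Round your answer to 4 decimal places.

The secant line through (0.9500, -0.4436) and (1.0500, p(x_1)) crosses zero at x_2 = 1.0315.
So (0.9500, -0.4436), (1.0500, p(x_1)), (1.0315, 0) are collinear:
p(x_1) = -0.4436 · (1.0500 − 1.0315) / (0.9500 − 1.0315) = -0.4436 · (0.018500)/(-0.081500) = 0.100694

0.1007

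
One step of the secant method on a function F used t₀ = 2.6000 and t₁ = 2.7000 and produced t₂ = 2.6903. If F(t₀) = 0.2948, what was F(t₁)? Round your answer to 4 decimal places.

-0.0317

The secant line through (2.6000, 0.2948) and (2.7000, F(t₁)) crosses zero at t₂ = 2.6903.
So (2.6000, 0.2948), (2.7000, F(t₁)), (2.6903, 0) are collinear:
F(t₁) = 0.2948 · (2.7000 − 2.6903) / (2.6000 − 2.6903) = 0.2948 · (0.009700)/(-0.090300) = -0.031667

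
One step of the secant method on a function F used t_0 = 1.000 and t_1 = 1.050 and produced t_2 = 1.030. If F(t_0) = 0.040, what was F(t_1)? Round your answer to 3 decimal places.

-0.027

The secant line through (1.000, 0.040) and (1.050, F(t_1)) crosses zero at t_2 = 1.030.
So (1.000, 0.040), (1.050, F(t_1)), (1.030, 0) are collinear:
F(t_1) = 0.040 · (1.050 − 1.030) / (1.000 − 1.030) = 0.040 · (0.02000)/(-0.03000) = -0.02667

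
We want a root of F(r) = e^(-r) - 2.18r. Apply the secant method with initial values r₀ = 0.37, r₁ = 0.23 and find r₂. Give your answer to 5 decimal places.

0.33034

F(0.37) = -0.1158657, F(0.23) = 0.2931336
r₂ = 0.2300000 − 0.2931336·(0.2300000 − 0.3700000) / (0.2931336 − (-0.1158657)) = 0.2300000 − (-0.0410387)/(0.4089993) = 0.3303393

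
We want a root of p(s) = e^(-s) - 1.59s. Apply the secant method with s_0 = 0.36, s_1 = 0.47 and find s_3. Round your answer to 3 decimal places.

0.415

p(0.36) = 0.12528, p(0.47) = -0.12230
s_2 = 0.47000 − (-0.12230)·(0.47000 − 0.36000) / (-0.12230 − 0.12528) = 0.47000 − (-0.01345)/(-0.24757) = 0.41566
p(0.41566) = -0.00100
s_3 = 0.41566 − (-0.00100)·(0.41566 − 0.47000) / (-0.00100 − (-0.12230)) = 0.41566 − (0.00005)/(0.12130) = 0.41521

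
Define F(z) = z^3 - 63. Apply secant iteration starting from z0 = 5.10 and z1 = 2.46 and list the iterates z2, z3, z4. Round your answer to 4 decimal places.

F(5.10) = 69.651000, F(2.46) = -48.113064
z2 = 2.460000 − (-48.113064)·(2.460000 − 5.100000) / (-48.113064 − 69.651000) = 2.460000 − (127.018489)/(-117.764064) = 3.538584
F(3.538584) = -18.691332
z3 = 3.538584 − (-18.691332)·(3.538584 − 2.460000) / (-18.691332 − (-48.113064)) = 3.538584 − (-20.160180)/(29.421732) = 4.223798
F(4.223798) = 12.354559
z4 = 4.223798 − 12.354559·(4.223798 − 3.538584) / (12.354559 − (-18.691332)) = 4.223798 − (8.465515)/(31.045891) = 3.951121

3.5386, 4.2238, 3.9511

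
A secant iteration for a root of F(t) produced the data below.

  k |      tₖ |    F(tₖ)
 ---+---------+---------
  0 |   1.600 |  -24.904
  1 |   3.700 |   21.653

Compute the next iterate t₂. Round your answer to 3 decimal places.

2.723

t₂ = 3.700 − 21.653·(3.700 − 1.600) / (21.653 − (-24.904))
   = 3.700 − (45.47130)/(46.55700) = 2.72332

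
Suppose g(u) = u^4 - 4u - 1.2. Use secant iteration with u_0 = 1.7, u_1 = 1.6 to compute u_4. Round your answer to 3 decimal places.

1.677

g(1.7) = 0.35210, g(1.6) = -1.04640
u_2 = 1.60000 − (-1.04640)·(1.60000 − 1.70000) / (-1.04640 − 0.35210) = 1.60000 − (0.10464)/(-1.39850) = 1.67482
g(1.67482) = -0.03109
u_3 = 1.67482 − (-0.03109)·(1.67482 − 1.60000) / (-0.03109 − (-1.04640)) = 1.67482 − (-0.00233)/(1.01531) = 1.67711
g(1.67711) = 0.00289
u_4 = 1.67711 − 0.00289·(1.67711 − 1.67482) / (0.00289 − (-0.03109)) = 1.67711 − (0.00001)/(0.03398) = 1.67692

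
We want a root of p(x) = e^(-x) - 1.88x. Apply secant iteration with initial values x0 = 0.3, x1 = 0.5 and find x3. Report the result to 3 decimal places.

p(0.3) = 0.17682, p(0.5) = -0.33347
x2 = 0.50000 − (-0.33347)·(0.50000 − 0.30000) / (-0.33347 − 0.17682) = 0.50000 − (-0.06669)/(-0.51029) = 0.36930
p(0.36930) = -0.00307
x3 = 0.36930 − (-0.00307)·(0.36930 − 0.50000) / (-0.00307 − (-0.33347)) = 0.36930 − (0.00040)/(0.33040) = 0.36809

0.368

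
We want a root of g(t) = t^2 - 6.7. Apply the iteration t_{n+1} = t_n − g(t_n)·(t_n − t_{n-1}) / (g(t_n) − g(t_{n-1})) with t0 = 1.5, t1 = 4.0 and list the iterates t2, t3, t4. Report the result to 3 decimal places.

2.309, 2.526, 2.592

g(1.5) = -4.45000, g(4.0) = 9.30000
t2 = 4.00000 − 9.30000·(4.00000 − 1.50000) / (9.30000 − (-4.45000)) = 4.00000 − (23.25000)/(13.75000) = 2.30909
g(2.30909) = -1.36810
t3 = 2.30909 − (-1.36810)·(2.30909 − 4.00000) / (-1.36810 − 9.30000) = 2.30909 − (2.31333)/(-10.66810) = 2.52594
g(2.52594) = -0.31964
t4 = 2.52594 − (-0.31964)·(2.52594 − 2.30909) / (-0.31964 − (-1.36810)) = 2.52594 − (-0.06931)/(1.04845) = 2.59205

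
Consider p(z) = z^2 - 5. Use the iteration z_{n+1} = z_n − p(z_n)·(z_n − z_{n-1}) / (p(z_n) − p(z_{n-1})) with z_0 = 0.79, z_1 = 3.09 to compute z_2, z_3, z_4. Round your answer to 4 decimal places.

1.9178, 2.1818, 2.2403

p(0.79) = -4.375900, p(3.09) = 4.548100
z_2 = 3.090000 − 4.548100·(3.090000 − 0.790000) / (4.548100 − (-4.375900)) = 3.090000 − (10.460630)/(8.924000) = 1.917809
p(1.917809) = -1.322008
z_3 = 1.917809 − (-1.322008)·(1.917809 − 3.090000) / (-1.322008 − 4.548100) = 1.917809 − (1.549645)/(-5.870108) = 2.181798
p(2.181798) = -0.239755
z_4 = 2.181798 − (-0.239755)·(2.181798 − 1.917809) / (-0.239755 − (-1.322008)) = 2.181798 − (-0.063293)/(1.082252) = 2.240281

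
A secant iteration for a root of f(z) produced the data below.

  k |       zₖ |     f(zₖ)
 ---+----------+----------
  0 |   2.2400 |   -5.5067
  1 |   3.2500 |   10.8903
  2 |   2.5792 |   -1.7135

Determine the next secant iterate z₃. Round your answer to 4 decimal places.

z₃ = 2.5792 − (-1.7135)·(2.5792 − 3.2500) / (-1.7135 − 10.8903)
   = 2.5792 − (1.149416)/(-12.603800) = 2.670396

2.6704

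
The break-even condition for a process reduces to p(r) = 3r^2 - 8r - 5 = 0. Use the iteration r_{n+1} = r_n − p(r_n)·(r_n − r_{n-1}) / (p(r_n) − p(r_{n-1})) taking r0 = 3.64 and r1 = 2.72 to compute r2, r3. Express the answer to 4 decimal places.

p(3.64) = 5.628800, p(2.72) = -4.564800
r2 = 2.720000 − (-4.564800)·(2.720000 − 3.640000) / (-4.564800 − 5.628800) = 2.720000 − (4.199616)/(-10.193600) = 3.131986
p(3.131986) = -0.627884
r3 = 3.131986 − (-0.627884)·(3.131986 − 2.720000) / (-0.627884 − (-4.564800)) = 3.131986 − (-0.258679)/(3.936916) = 3.197692

3.1320, 3.1977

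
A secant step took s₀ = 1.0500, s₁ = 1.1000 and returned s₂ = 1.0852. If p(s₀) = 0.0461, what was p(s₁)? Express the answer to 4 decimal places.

The secant line through (1.0500, 0.0461) and (1.1000, p(s₁)) crosses zero at s₂ = 1.0852.
So (1.0500, 0.0461), (1.1000, p(s₁)), (1.0852, 0) are collinear:
p(s₁) = 0.0461 · (1.1000 − 1.0852) / (1.0500 − 1.0852) = 0.0461 · (0.014800)/(-0.035200) = -0.019383

-0.0194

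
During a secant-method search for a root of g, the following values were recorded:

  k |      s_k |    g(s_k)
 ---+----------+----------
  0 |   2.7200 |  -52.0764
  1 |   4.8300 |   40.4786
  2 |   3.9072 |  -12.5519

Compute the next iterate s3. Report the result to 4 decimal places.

4.1256

s3 = 3.9072 − (-12.5519)·(3.9072 − 4.8300) / (-12.5519 − 40.4786)
   = 3.9072 − (11.582893)/(-53.030500) = 4.125619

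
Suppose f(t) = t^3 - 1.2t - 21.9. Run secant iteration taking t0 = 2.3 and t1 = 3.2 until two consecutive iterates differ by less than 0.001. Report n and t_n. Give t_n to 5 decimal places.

f(2.3) = -12.4930000, f(3.2) = 7.0280000
t2 = 3.2000000 − 7.0280000·(0.9000000)/(19.5210000) = 2.8759797;  |Δ| = 0.3240203
f(2.8759797) = -1.5632017
t3 = 2.8759797 − (-1.5632017)·(-0.3240203)/(-8.5912017) = 2.9349364;  |Δ| = 0.0589567
f(2.9349364) = -0.1408161
t4 = 2.9349364 − (-0.1408161)·(0.0589567)/(1.4223856) = 2.9407731;  |Δ| = 0.0058367
f(2.9407731) = 0.0033097
t5 = 2.9407731 − 0.0033097·(0.0058367)/(0.1441258) = 2.9406391;  |Δ| = 0.0001340
|t5 − t4| = 0.0001340 < 0.001

n = 5, t_n = 2.94064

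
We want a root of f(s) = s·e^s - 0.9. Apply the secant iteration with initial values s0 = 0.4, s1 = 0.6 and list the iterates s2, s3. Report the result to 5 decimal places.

0.52215, 0.52940

f(0.4) = -0.3032701, f(0.6) = 0.1932713
s2 = 0.6000000 − 0.1932713·(0.6000000 − 0.4000000) / (0.1932713 − (-0.3032701)) = 0.6000000 − (0.0386543)/(0.4965414) = 0.5221530
f(0.5221530) = -0.0198312
s3 = 0.5221530 − (-0.0198312)·(0.5221530 − 0.6000000) / (-0.0198312 − 0.1932713) = 0.5221530 − (0.0015438)/(-0.2131025) = 0.5293974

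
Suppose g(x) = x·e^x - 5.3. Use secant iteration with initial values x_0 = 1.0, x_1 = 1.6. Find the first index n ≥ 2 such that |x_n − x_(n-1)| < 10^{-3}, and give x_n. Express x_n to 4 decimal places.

g(1.0) = -2.581718, g(1.6) = 2.624852
x_2 = 1.600000 − 2.624852·(0.600000)/(5.206570) = 1.297515;  |Δ| = 0.302485
g(1.297515) = -0.550852
x_3 = 1.297515 − (-0.550852)·(-0.302485)/(-3.175704) = 1.349983;  |Δ| = 0.052469
g(1.349983) = -0.092628
x_4 = 1.349983 − (-0.092628)·(0.052469)/(0.458224) = 1.360589;  |Δ| = 0.010606
g(1.360589) = 0.004245
x_5 = 1.360589 − 0.004245·(0.010606)/(0.096873) = 1.360125;  |Δ| = 0.000465
|x_5 − x_4| = 0.000465 < 10^{-3}

n = 5, x_n = 1.3601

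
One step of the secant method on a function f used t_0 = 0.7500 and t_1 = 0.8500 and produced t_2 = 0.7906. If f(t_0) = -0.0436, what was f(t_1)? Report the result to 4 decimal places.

The secant line through (0.7500, -0.0436) and (0.8500, f(t_1)) crosses zero at t_2 = 0.7906.
So (0.7500, -0.0436), (0.8500, f(t_1)), (0.7906, 0) are collinear:
f(t_1) = -0.0436 · (0.8500 − 0.7906) / (0.7500 − 0.7906) = -0.0436 · (0.059400)/(-0.040600) = 0.063789

0.0638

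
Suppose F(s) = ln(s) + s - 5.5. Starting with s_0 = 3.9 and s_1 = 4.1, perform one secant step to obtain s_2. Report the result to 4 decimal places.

F(3.9) = -0.239023, F(4.1) = 0.010987
s_2 = 4.100000 − 0.010987·(4.100000 − 3.900000) / (0.010987 − (-0.239023)) = 4.100000 − (0.002197)/(0.250010) = 4.091211

4.0912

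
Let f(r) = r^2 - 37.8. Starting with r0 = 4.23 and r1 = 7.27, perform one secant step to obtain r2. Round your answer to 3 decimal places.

5.961

f(4.23) = -19.90710, f(7.27) = 15.05290
r2 = 7.27000 − 15.05290·(7.27000 − 4.23000) / (15.05290 − (-19.90710)) = 7.27000 − (45.76082)/(34.96000) = 5.96105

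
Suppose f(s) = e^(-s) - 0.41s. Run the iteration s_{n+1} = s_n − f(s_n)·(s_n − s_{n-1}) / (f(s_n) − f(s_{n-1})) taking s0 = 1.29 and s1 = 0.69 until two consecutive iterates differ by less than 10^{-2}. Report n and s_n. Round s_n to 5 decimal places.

n = 4, s_n = 0.94653

f(1.29) = -0.2536292, f(0.69) = 0.2186761
s2 = 0.6900000 − 0.2186761·(-0.6000000)/(0.4723053) = 0.9677984;  |Δ| = 0.2777984
f(0.9677984) = -0.0168788
s3 = 0.9677984 − (-0.0168788)·(0.2777984)/(-0.2355548) = 0.9478926;  |Δ| = 0.0199058
f(0.9478926) = -0.0010791
s4 = 0.9478926 − (-0.0010791)·(-0.0199058)/(0.0157997) = 0.9465331;  |Δ| = 0.0013595
|s4 − s3| = 0.0013595 < 10^{-2}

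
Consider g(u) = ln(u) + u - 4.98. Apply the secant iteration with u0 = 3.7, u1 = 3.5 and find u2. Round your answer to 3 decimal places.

3.678

g(3.7) = 0.02833, g(3.5) = -0.22724
u2 = 3.50000 − (-0.22724)·(3.50000 − 3.70000) / (-0.22724 − 0.02833) = 3.50000 − (0.04545)/(-0.25557) = 3.67783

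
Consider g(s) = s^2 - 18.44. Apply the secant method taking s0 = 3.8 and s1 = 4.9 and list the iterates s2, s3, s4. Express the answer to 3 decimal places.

g(3.8) = -4.00000, g(4.9) = 5.57000
s2 = 4.90000 − 5.57000·(4.90000 − 3.80000) / (5.57000 − (-4.00000)) = 4.90000 − (6.12700)/(9.57000) = 4.25977
g(4.25977) = -0.29436
s3 = 4.25977 − (-0.29436)·(4.25977 − 4.90000) / (-0.29436 − 5.57000) = 4.25977 − (0.18846)/(-5.86436) = 4.29191
g(4.29191) = -0.01954
s4 = 4.29191 − (-0.01954)·(4.29191 − 4.25977) / (-0.01954 − (-0.29436)) = 4.29191 − (-0.00063)/(0.27482) = 4.29419

4.260, 4.292, 4.294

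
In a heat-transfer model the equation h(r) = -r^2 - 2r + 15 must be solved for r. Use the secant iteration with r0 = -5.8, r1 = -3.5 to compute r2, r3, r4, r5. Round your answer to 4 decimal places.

h(-5.8) = -7.040000, h(-3.5) = 9.750000
r2 = -3.500000 − 9.750000·(-3.500000 − (-5.800000)) / (9.750000 − (-7.040000)) = -3.500000 − (22.425000)/(16.790000) = -4.835616
h(-4.835616) = 1.288047
r3 = -4.835616 − 1.288047·(-4.835616 − (-3.500000)) / (1.288047 − 9.750000) = -4.835616 − (-1.720336)/(-8.461953) = -5.038919
h(-5.038919) = -0.312866
r4 = -5.038919 − (-0.312866)·(-5.038919 − (-4.835616)) / (-0.312866 − 1.288047) = -5.038919 − (0.063606)/(-1.600913) = -4.999188
h(-4.999188) = 0.006499
r5 = -4.999188 − 0.006499·(-4.999188 − (-5.038919)) / (0.006499 − (-0.312866)) = -4.999188 − (0.000258)/(0.319365) = -4.999996

-4.8356, -5.0389, -4.9992, -5.0000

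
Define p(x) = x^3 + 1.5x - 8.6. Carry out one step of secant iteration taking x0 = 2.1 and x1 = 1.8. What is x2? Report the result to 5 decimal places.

p(2.1) = 3.8110000, p(1.8) = -0.0680000
x2 = 1.8000000 − (-0.0680000)·(1.8000000 − 2.1000000) / (-0.0680000 − 3.8110000) = 1.8000000 − (0.0204000)/(-3.8790000) = 1.8052591

1.80526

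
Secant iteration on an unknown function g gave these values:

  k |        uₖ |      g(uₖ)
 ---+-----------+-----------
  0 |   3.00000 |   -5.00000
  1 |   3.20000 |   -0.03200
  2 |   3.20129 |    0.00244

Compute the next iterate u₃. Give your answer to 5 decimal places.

3.20120

u₃ = 3.20129 − 0.00244·(3.20129 − 3.20000) / (0.00244 − (-0.03200))
   = 3.20129 − (0.0000031)/(0.0344400) = 3.2011986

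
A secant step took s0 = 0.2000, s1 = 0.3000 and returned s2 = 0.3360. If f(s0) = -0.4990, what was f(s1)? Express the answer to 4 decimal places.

-0.1321

The secant line through (0.2000, -0.4990) and (0.3000, f(s1)) crosses zero at s2 = 0.3360.
So (0.2000, -0.4990), (0.3000, f(s1)), (0.3360, 0) are collinear:
f(s1) = -0.4990 · (0.3000 − 0.3360) / (0.2000 − 0.3360) = -0.4990 · (-0.036000)/(-0.136000) = -0.132088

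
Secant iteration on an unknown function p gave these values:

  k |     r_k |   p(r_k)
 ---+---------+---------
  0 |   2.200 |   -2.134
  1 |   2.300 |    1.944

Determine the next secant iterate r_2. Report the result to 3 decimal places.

r_2 = 2.300 − 1.944·(2.300 − 2.200) / (1.944 − (-2.134))
   = 2.300 − (0.19440)/(4.07800) = 2.25233

2.252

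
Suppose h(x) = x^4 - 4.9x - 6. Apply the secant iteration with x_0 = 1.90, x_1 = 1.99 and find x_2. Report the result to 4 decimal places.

1.9928

h(1.90) = -2.277900, h(1.99) = -0.068608
x_2 = 1.990000 − (-0.068608)·(1.990000 − 1.900000) / (-0.068608 − (-2.277900)) = 1.990000 − (-0.006175)/(2.209292) = 1.992795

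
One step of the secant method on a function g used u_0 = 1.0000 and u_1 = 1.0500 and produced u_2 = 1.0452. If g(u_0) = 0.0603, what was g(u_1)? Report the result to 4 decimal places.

The secant line through (1.0000, 0.0603) and (1.0500, g(u_1)) crosses zero at u_2 = 1.0452.
So (1.0000, 0.0603), (1.0500, g(u_1)), (1.0452, 0) are collinear:
g(u_1) = 0.0603 · (1.0500 − 1.0452) / (1.0000 − 1.0452) = 0.0603 · (0.004800)/(-0.045200) = -0.006404

-0.0064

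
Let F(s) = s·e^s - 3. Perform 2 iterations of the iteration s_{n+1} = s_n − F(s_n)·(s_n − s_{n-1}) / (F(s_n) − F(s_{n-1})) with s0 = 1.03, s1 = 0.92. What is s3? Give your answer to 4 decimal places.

1.0497

F(1.03) = -0.114902, F(0.92) = -0.691453
s2 = 0.920000 − (-0.691453)·(0.920000 − 1.030000) / (-0.691453 − (-0.114902)) = 0.920000 − (0.076060)/(-0.576551) = 1.051922
F(1.051922) = 0.011810
s3 = 1.051922 − 0.011810·(1.051922 − 0.920000) / (0.011810 − (-0.691453)) = 1.051922 − (0.001558)/(0.703263) = 1.049707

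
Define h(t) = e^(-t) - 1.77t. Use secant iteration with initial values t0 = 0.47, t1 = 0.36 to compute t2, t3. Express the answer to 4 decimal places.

h(0.47) = -0.206898, h(0.36) = 0.060476
t2 = 0.360000 − 0.060476·(0.360000 − 0.470000) / (0.060476 − (-0.206898)) = 0.360000 − (-0.006652)/(0.267374) = 0.384880
h(0.384880) = -0.000706
t3 = 0.384880 − (-0.000706)·(0.384880 − 0.360000) / (-0.000706 − 0.060476) = 0.384880 − (-0.000018)/(-0.061183) = 0.384593

0.3849, 0.3846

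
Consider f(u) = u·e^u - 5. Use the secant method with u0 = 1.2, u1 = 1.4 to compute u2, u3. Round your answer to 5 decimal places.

f(1.2) = -1.0158597, f(1.4) = 0.6772800
u2 = 1.4000000 − 0.6772800·(1.4000000 − 1.2000000) / (0.6772800 − (-1.0158597)) = 1.4000000 − (0.1354560)/(1.6931396) = 1.3199972
f(1.3199972) = -0.0587085
u3 = 1.3199972 − (-0.0587085)·(1.3199972 − 1.4000000) / (-0.0587085 − 0.6772800) = 1.3199972 − (0.0046968)/(-0.7359885) = 1.3263788

1.32000, 1.32638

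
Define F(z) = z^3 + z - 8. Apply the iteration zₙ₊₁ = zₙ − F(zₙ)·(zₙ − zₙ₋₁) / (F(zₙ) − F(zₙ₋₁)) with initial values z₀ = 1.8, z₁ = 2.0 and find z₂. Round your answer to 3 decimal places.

F(1.8) = -0.36800, F(2.0) = 2.00000
z₂ = 2.00000 − 2.00000·(2.00000 − 1.80000) / (2.00000 − (-0.36800)) = 2.00000 − (0.40000)/(2.36800) = 1.83108

1.831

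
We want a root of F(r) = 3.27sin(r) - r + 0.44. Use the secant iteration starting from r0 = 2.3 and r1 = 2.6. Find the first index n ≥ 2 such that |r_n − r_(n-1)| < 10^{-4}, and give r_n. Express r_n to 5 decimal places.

F(2.3) = 0.5784560, F(2.6) = -0.4743105
r2 = 2.6000000 − (-0.4743105)·(0.3000000)/(-1.0527666) = 2.4648388;  |Δ| = 0.1351612
F(2.4648388) = 0.0230496
r3 = 2.4648388 − 0.0230496·(-0.1351612)/(0.4973601) = 2.4711027;  |Δ| = 0.0062639
F(2.4711027) = 0.0007769
r4 = 2.4711027 − 0.0007769·(0.0062639)/(-0.0222726) = 2.4713212;  |Δ| = 0.0002185
F(2.4713212) = -0.0000014
r5 = 2.4713212 − (-0.0000014)·(0.0002185)/(-0.0007784) = 2.4713208;  |Δ| = 0.0000004
|r5 − r4| = 0.0000004 < 10^{-4}

n = 5, r_n = 2.47132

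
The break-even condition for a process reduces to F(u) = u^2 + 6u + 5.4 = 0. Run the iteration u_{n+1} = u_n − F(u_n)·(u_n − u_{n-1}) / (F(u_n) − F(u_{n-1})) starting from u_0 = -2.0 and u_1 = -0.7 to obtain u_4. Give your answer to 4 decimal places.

-1.1023

F(-2.0) = -2.600000, F(-0.7) = 1.690000
u_2 = -0.700000 − 1.690000·(-0.700000 − (-2.000000)) / (1.690000 − (-2.600000)) = -0.700000 − (2.197000)/(4.290000) = -1.212121
F(-1.212121) = -0.403489
u_3 = -1.212121 − (-0.403489)·(-1.212121 − (-0.700000)) / (-0.403489 − 1.690000) = -1.212121 − (0.206636)/(-2.093489) = -1.113417
F(-1.113417) = -0.040806
u_4 = -1.113417 − (-0.040806)·(-1.113417 − (-1.212121)) / (-0.040806 − (-0.403489)) = -1.113417 − (-0.004028)/(0.362684) = -1.102312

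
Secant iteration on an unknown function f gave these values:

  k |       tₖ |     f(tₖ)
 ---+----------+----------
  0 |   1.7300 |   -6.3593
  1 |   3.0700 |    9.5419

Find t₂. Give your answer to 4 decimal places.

t₂ = 3.0700 − 9.5419·(3.0700 − 1.7300) / (9.5419 − (-6.3593))
   = 3.0700 − (12.786146)/(15.901200) = 2.265901

2.2659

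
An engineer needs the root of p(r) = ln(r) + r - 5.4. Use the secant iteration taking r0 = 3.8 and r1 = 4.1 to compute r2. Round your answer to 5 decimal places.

p(3.8) = -0.2649989, p(4.1) = 0.1109870
r2 = 4.1000000 − 0.1109870·(4.1000000 − 3.8000000) / (0.1109870 − (-0.2649989)) = 4.1000000 − (0.0332961)/(0.3759859) = 4.0114432

4.01144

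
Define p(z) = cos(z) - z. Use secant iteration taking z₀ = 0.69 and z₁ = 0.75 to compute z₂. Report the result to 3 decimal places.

p(0.69) = 0.08125, p(0.75) = -0.01831
z₂ = 0.75000 − (-0.01831)·(0.75000 − 0.69000) / (-0.01831 − 0.08125) = 0.75000 − (-0.00110)/(-0.09956) = 0.73896

0.739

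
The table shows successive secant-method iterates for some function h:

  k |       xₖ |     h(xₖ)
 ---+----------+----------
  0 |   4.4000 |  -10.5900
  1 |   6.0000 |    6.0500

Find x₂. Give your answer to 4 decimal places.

5.4183

x₂ = 6.0000 − 6.0500·(6.0000 − 4.4000) / (6.0500 − (-10.5900))
   = 6.0000 − (9.680000)/(16.640000) = 5.418269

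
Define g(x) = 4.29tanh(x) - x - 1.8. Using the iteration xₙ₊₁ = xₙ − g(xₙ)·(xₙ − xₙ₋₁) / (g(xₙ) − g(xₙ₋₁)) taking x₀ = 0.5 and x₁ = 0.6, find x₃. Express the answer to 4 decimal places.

0.6485

g(0.5) = -0.317517, g(0.6) = -0.096057
x₂ = 0.600000 − (-0.096057)·(0.600000 − 0.500000) / (-0.096057 − (-0.317517)) = 0.600000 − (-0.009606)/(0.221460) = 0.643375
g(0.643375) = -0.010117
x₃ = 0.643375 − (-0.010117)·(0.643375 − 0.600000) / (-0.010117 − (-0.096057)) = 0.643375 − (-0.000439)/(0.085940) = 0.648481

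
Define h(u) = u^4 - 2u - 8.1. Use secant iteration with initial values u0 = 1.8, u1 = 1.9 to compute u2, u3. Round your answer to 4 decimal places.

h(1.8) = -1.202400, h(1.9) = 1.132100
u2 = 1.900000 − 1.132100·(1.900000 − 1.800000) / (1.132100 − (-1.202400)) = 1.900000 − (0.113210)/(2.334500) = 1.851506
h(1.851506) = -0.051325
u3 = 1.851506 − (-0.051325)·(1.851506 − 1.900000) / (-0.051325 − 1.132100) = 1.851506 − (0.002489)/(-1.183425) = 1.853609

1.8515, 1.8536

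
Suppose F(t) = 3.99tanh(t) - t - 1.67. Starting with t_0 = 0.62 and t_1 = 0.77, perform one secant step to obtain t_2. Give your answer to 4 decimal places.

0.6788

F(0.62) = -0.090999, F(0.77) = 0.141249
t_2 = 0.770000 − 0.141249·(0.770000 − 0.620000) / (0.141249 − (-0.090999)) = 0.770000 − (0.021187)/(0.232248) = 0.678773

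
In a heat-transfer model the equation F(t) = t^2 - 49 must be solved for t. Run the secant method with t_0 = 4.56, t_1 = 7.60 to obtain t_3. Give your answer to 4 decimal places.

6.9950

F(4.56) = -28.206400, F(7.60) = 8.760000
t_2 = 7.600000 − 8.760000·(7.600000 − 4.560000) / (8.760000 − (-28.206400)) = 7.600000 − (26.630400)/(36.966400) = 6.879605
F(6.879605) = -1.671031
t_3 = 6.879605 − (-1.671031)·(6.879605 − 7.600000) / (-1.671031 − 8.760000) = 6.879605 − (1.203802)/(-10.431031) = 6.995011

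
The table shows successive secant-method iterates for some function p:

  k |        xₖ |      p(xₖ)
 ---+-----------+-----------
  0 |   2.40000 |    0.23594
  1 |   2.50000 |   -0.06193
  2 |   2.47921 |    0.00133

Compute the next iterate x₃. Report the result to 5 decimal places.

2.47965

x₃ = 2.47921 − 0.00133·(2.47921 − 2.50000) / (0.00133 − (-0.06193))
   = 2.47921 − (-0.0000277)/(0.0632600) = 2.4796471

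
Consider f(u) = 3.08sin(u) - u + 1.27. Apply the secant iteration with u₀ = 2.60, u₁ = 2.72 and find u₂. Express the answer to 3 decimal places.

2.669

f(2.60) = 0.25774, f(2.72) = -0.18962
u₂ = 2.72000 − (-0.18962)·(2.72000 − 2.60000) / (-0.18962 − 0.25774) = 2.72000 − (-0.02275)/(-0.44736) = 2.66914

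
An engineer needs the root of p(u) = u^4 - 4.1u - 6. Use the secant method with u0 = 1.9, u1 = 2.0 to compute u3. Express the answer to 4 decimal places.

1.9314

p(1.9) = -0.757900, p(2.0) = 1.800000
u2 = 2.000000 − 1.800000·(2.000000 − 1.900000) / (1.800000 − (-0.757900)) = 2.000000 − (0.180000)/(2.557900) = 1.929630
p(1.929630) = -0.047245
u3 = 1.929630 − (-0.047245)·(1.929630 − 2.000000) / (-0.047245 − 1.800000) = 1.929630 − (0.003325)/(-1.847245) = 1.931430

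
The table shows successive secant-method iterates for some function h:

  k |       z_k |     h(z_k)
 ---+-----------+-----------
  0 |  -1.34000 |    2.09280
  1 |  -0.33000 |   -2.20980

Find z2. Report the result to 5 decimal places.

z2 = -0.33000 − (-2.20980)·(-0.33000 − (-1.34000)) / (-2.20980 − 2.09280)
   = -0.33000 − (-2.2318980)/(-4.3026000) = -0.8487324

-0.84873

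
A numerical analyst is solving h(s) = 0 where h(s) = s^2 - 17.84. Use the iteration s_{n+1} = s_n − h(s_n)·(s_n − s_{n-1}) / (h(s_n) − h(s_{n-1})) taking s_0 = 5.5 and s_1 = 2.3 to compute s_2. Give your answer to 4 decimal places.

h(5.5) = 12.410000, h(2.3) = -12.550000
s_2 = 2.300000 − (-12.550000)·(2.300000 − 5.500000) / (-12.550000 − 12.410000) = 2.300000 − (40.160000)/(-24.960000) = 3.908974

3.9090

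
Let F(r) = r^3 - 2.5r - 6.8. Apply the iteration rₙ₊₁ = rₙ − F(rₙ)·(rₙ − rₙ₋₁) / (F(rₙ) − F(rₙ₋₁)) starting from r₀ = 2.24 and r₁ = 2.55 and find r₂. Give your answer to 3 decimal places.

F(2.24) = -1.16058, F(2.55) = 3.40637
r₂ = 2.55000 − 3.40637·(2.55000 − 2.24000) / (3.40637 − (-1.16058)) = 2.55000 − (1.05598)/(4.56695) = 2.31878

2.319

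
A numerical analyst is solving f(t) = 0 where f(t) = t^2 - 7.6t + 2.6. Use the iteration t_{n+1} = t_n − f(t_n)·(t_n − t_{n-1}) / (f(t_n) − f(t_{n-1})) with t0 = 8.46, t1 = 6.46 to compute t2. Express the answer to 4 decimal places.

f(8.46) = 9.875600, f(6.46) = -4.764400
t2 = 6.460000 − (-4.764400)·(6.460000 − 8.460000) / (-4.764400 − 9.875600) = 6.460000 − (9.528800)/(-14.640000) = 7.110874

7.1109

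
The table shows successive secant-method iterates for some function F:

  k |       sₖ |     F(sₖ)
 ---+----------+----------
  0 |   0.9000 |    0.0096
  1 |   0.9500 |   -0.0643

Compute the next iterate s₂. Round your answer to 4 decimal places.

s₂ = 0.9500 − (-0.0643)·(0.9500 − 0.9000) / (-0.0643 − 0.0096)
   = 0.9500 − (-0.003215)/(-0.073900) = 0.906495

0.9065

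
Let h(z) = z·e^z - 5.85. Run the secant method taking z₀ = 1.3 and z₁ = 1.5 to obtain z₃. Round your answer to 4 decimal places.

h(1.3) = -1.079914, h(1.5) = 0.872534
z₂ = 1.500000 − 0.872534·(1.500000 − 1.300000) / (0.872534 − (-1.079914)) = 1.500000 − (0.174507)/(1.952448) = 1.410622
h(1.410622) = -0.068564
z₃ = 1.410622 − (-0.068564)·(1.410622 − 1.500000) / (-0.068564 − 0.872534) = 1.410622 − (0.006128)/(-0.941098) = 1.417133

1.4171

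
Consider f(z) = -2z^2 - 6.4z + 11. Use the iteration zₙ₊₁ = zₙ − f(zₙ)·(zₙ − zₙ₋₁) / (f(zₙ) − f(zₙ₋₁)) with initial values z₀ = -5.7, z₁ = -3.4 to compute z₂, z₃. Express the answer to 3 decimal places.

-4.217, -4.491

f(-5.7) = -17.50000, f(-3.4) = 9.64000
z₂ = -3.40000 − 9.64000·(-3.40000 − (-5.70000)) / (9.64000 − (-17.50000)) = -3.40000 − (22.17200)/(27.14000) = -4.21695
f(-4.21695) = 2.42315
z₃ = -4.21695 − 2.42315·(-4.21695 − (-3.40000)) / (2.42315 − 9.64000) = -4.21695 − (-1.97959)/(-7.21685) = -4.49125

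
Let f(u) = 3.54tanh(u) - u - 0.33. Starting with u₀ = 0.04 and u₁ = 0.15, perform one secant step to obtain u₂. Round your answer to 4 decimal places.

0.1312

f(0.04) = -0.228475, f(0.15) = 0.047053
u₂ = 0.150000 − 0.047053·(0.150000 − 0.040000) / (0.047053 − (-0.228475)) = 0.150000 − (0.005176)/(0.275528) = 0.131215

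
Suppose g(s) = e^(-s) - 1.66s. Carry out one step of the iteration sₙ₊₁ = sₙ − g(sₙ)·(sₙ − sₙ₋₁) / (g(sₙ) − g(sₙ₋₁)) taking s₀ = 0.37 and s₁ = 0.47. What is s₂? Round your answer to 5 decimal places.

0.40303

g(0.37) = 0.0765343, g(0.47) = -0.1551977
s₂ = 0.4700000 − (-0.1551977)·(0.4700000 − 0.3700000) / (-0.1551977 − 0.0765343) = 0.4700000 − (-0.0155198)/(-0.2317321) = 0.4030271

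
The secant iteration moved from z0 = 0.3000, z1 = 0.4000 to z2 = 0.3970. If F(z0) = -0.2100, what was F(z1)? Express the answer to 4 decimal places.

0.0065

The secant line through (0.3000, -0.2100) and (0.4000, F(z1)) crosses zero at z2 = 0.3970.
So (0.3000, -0.2100), (0.4000, F(z1)), (0.3970, 0) are collinear:
F(z1) = -0.2100 · (0.4000 − 0.3970) / (0.3000 − 0.3970) = -0.2100 · (0.003000)/(-0.097000) = 0.006495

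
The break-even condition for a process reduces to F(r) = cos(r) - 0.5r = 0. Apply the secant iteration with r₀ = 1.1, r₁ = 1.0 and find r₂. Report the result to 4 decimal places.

F(1.1) = -0.096404, F(1.0) = 0.040302
r₂ = 1.000000 − 0.040302·(1.000000 − 1.100000) / (0.040302 − (-0.096404)) = 1.000000 − (-0.004030)/(0.136706) = 1.029481

1.0295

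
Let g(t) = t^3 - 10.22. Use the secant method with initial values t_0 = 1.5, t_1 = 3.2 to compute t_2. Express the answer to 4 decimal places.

1.8959

g(1.5) = -6.845000, g(3.2) = 22.548000
t_2 = 3.200000 − 22.548000·(3.200000 − 1.500000) / (22.548000 − (-6.845000)) = 3.200000 − (38.331600)/(29.393000) = 1.895894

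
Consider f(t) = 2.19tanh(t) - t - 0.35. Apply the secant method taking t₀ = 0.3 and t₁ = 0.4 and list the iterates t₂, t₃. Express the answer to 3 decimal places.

0.313, 0.312

f(0.3) = -0.01203, f(0.4) = 0.08209
t₂ = 0.40000 − 0.08209·(0.40000 − 0.30000) / (0.08209 − (-0.01203)) = 0.40000 − (0.00821)/(0.09411) = 0.31278
f(0.31278) = 0.00071
t₃ = 0.31278 − 0.00071·(0.31278 − 0.40000) / (0.00071 − 0.08209) = 0.31278 − (-0.00006)/(-0.08138) = 0.31202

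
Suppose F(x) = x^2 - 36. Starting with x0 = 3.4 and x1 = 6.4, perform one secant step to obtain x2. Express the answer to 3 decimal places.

F(3.4) = -24.44000, F(6.4) = 4.96000
x2 = 6.40000 − 4.96000·(6.40000 − 3.40000) / (4.96000 − (-24.44000)) = 6.40000 − (14.88000)/(29.40000) = 5.89388

5.894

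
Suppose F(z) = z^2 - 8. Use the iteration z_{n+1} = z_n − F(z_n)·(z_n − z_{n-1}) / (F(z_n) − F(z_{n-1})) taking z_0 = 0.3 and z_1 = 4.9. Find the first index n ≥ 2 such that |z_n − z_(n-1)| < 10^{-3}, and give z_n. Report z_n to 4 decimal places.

F(0.3) = -7.910000, F(4.9) = 16.010000
z_2 = 4.900000 − 16.010000·(4.600000)/(23.920000) = 1.821154;  |Δ| = 3.078846
F(1.821154) = -4.683399
z_3 = 1.821154 − (-4.683399)·(-3.078846)/(-20.693399) = 2.517969;  |Δ| = 0.696815
F(2.517969) = -1.659834
z_4 = 2.517969 − (-1.659834)·(0.696815)/(3.023564) = 2.900496;  |Δ| = 0.382528
F(2.900496) = 0.412878
z_5 = 2.900496 − 0.412878·(0.382528)/(2.072713) = 2.824298;  |Δ| = 0.076198
F(2.824298) = -0.023342
z_6 = 2.824298 − (-0.023342)·(-0.076198)/(-0.436220) = 2.828375;  |Δ| = 0.004077
F(2.828375) = -0.000294
z_7 = 2.828375 − (-0.000294)·(0.004077)/(0.023048) = 2.828427;  |Δ| = 0.000052
|z_7 − z_6| = 0.000052 < 10^{-3}

n = 7, z_n = 2.8284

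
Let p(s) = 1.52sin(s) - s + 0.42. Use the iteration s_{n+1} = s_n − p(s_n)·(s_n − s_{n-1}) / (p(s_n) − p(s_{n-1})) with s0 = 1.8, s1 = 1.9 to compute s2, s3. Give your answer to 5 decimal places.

1.87066, 1.87169

p(1.8) = 0.1002484, p(1.9) = -0.0416239
s2 = 1.9000000 − (-0.0416239)·(1.9000000 − 1.8000000) / (-0.0416239 − 0.1002484) = 1.9000000 − (-0.0041624)/(-0.1418723) = 1.8706610
p(1.8706610) = 0.0015112
s3 = 1.8706610 − 0.0015112·(1.8706610 − 1.9000000) / (0.0015112 − (-0.0416239)) = 1.8706610 − (-0.0000443)/(0.0431351) = 1.8716889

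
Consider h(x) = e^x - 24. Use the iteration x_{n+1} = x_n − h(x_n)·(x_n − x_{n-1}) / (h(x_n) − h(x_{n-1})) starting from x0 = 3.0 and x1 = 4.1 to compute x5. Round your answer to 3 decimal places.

h(3.0) = -3.91446, h(4.1) = 36.34029
x2 = 4.10000 − 36.34029·(4.10000 − 3.00000) / (36.34029 − (-3.91446)) = 4.10000 − (39.97432)/(40.25475) = 3.10697
h(3.10697) = -1.64687
x3 = 3.10697 − (-1.64687)·(3.10697 − 4.10000) / (-1.64687 − 36.34029) = 3.10697 − (1.63539)/(-37.98715) = 3.15002
h(3.15002) = -0.66352
x4 = 3.15002 − (-0.66352)·(3.15002 − 3.10697) / (-0.66352 − (-1.64687)) = 3.15002 − (-0.02857)/(0.98335) = 3.17907
h(3.17907) = 0.02433
x5 = 3.17907 − 0.02433·(3.17907 − 3.15002) / (0.02433 − (-0.66352)) = 3.17907 − (0.00071)/(0.68785) = 3.17804

3.178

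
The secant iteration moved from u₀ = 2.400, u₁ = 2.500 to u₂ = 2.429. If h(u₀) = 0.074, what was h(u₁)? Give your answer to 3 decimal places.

The secant line through (2.400, 0.074) and (2.500, h(u₁)) crosses zero at u₂ = 2.429.
So (2.400, 0.074), (2.500, h(u₁)), (2.429, 0) are collinear:
h(u₁) = 0.074 · (2.500 − 2.429) / (2.400 − 2.429) = 0.074 · (0.07100)/(-0.02900) = -0.18117

-0.181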